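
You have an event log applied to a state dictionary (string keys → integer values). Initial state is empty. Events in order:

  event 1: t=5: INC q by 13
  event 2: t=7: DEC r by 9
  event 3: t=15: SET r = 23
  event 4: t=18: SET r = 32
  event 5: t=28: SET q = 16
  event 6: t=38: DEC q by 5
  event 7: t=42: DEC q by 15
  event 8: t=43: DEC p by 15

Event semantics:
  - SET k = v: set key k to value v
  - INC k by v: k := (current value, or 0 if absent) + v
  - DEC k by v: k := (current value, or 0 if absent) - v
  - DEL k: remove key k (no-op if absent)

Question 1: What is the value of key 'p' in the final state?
Track key 'p' through all 8 events:
  event 1 (t=5: INC q by 13): p unchanged
  event 2 (t=7: DEC r by 9): p unchanged
  event 3 (t=15: SET r = 23): p unchanged
  event 4 (t=18: SET r = 32): p unchanged
  event 5 (t=28: SET q = 16): p unchanged
  event 6 (t=38: DEC q by 5): p unchanged
  event 7 (t=42: DEC q by 15): p unchanged
  event 8 (t=43: DEC p by 15): p (absent) -> -15
Final: p = -15

Answer: -15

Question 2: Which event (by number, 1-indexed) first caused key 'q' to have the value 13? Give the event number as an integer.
Answer: 1

Derivation:
Looking for first event where q becomes 13:
  event 1: q (absent) -> 13  <-- first match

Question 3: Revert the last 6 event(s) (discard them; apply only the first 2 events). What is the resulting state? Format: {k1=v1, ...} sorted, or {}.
Answer: {q=13, r=-9}

Derivation:
Keep first 2 events (discard last 6):
  after event 1 (t=5: INC q by 13): {q=13}
  after event 2 (t=7: DEC r by 9): {q=13, r=-9}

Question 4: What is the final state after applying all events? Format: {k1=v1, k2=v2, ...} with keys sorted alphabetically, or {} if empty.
Answer: {p=-15, q=-4, r=32}

Derivation:
  after event 1 (t=5: INC q by 13): {q=13}
  after event 2 (t=7: DEC r by 9): {q=13, r=-9}
  after event 3 (t=15: SET r = 23): {q=13, r=23}
  after event 4 (t=18: SET r = 32): {q=13, r=32}
  after event 5 (t=28: SET q = 16): {q=16, r=32}
  after event 6 (t=38: DEC q by 5): {q=11, r=32}
  after event 7 (t=42: DEC q by 15): {q=-4, r=32}
  after event 8 (t=43: DEC p by 15): {p=-15, q=-4, r=32}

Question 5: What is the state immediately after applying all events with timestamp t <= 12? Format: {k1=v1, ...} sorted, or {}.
Apply events with t <= 12 (2 events):
  after event 1 (t=5: INC q by 13): {q=13}
  after event 2 (t=7: DEC r by 9): {q=13, r=-9}

Answer: {q=13, r=-9}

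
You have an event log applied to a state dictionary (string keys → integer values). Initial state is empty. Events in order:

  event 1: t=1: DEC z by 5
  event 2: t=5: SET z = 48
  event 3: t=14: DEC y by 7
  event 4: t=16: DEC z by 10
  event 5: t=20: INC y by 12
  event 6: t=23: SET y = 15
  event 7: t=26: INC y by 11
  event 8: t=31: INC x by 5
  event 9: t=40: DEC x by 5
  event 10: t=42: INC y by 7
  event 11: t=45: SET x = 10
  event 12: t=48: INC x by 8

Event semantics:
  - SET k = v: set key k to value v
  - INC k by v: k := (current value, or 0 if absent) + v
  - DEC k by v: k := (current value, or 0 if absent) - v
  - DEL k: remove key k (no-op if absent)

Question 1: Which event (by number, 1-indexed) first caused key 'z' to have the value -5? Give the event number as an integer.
Answer: 1

Derivation:
Looking for first event where z becomes -5:
  event 1: z (absent) -> -5  <-- first match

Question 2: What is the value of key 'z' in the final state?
Answer: 38

Derivation:
Track key 'z' through all 12 events:
  event 1 (t=1: DEC z by 5): z (absent) -> -5
  event 2 (t=5: SET z = 48): z -5 -> 48
  event 3 (t=14: DEC y by 7): z unchanged
  event 4 (t=16: DEC z by 10): z 48 -> 38
  event 5 (t=20: INC y by 12): z unchanged
  event 6 (t=23: SET y = 15): z unchanged
  event 7 (t=26: INC y by 11): z unchanged
  event 8 (t=31: INC x by 5): z unchanged
  event 9 (t=40: DEC x by 5): z unchanged
  event 10 (t=42: INC y by 7): z unchanged
  event 11 (t=45: SET x = 10): z unchanged
  event 12 (t=48: INC x by 8): z unchanged
Final: z = 38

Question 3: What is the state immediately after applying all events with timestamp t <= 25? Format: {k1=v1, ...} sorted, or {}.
Apply events with t <= 25 (6 events):
  after event 1 (t=1: DEC z by 5): {z=-5}
  after event 2 (t=5: SET z = 48): {z=48}
  after event 3 (t=14: DEC y by 7): {y=-7, z=48}
  after event 4 (t=16: DEC z by 10): {y=-7, z=38}
  after event 5 (t=20: INC y by 12): {y=5, z=38}
  after event 6 (t=23: SET y = 15): {y=15, z=38}

Answer: {y=15, z=38}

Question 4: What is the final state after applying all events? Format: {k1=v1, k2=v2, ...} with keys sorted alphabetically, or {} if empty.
  after event 1 (t=1: DEC z by 5): {z=-5}
  after event 2 (t=5: SET z = 48): {z=48}
  after event 3 (t=14: DEC y by 7): {y=-7, z=48}
  after event 4 (t=16: DEC z by 10): {y=-7, z=38}
  after event 5 (t=20: INC y by 12): {y=5, z=38}
  after event 6 (t=23: SET y = 15): {y=15, z=38}
  after event 7 (t=26: INC y by 11): {y=26, z=38}
  after event 8 (t=31: INC x by 5): {x=5, y=26, z=38}
  after event 9 (t=40: DEC x by 5): {x=0, y=26, z=38}
  after event 10 (t=42: INC y by 7): {x=0, y=33, z=38}
  after event 11 (t=45: SET x = 10): {x=10, y=33, z=38}
  after event 12 (t=48: INC x by 8): {x=18, y=33, z=38}

Answer: {x=18, y=33, z=38}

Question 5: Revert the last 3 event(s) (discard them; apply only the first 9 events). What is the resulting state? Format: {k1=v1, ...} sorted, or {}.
Answer: {x=0, y=26, z=38}

Derivation:
Keep first 9 events (discard last 3):
  after event 1 (t=1: DEC z by 5): {z=-5}
  after event 2 (t=5: SET z = 48): {z=48}
  after event 3 (t=14: DEC y by 7): {y=-7, z=48}
  after event 4 (t=16: DEC z by 10): {y=-7, z=38}
  after event 5 (t=20: INC y by 12): {y=5, z=38}
  after event 6 (t=23: SET y = 15): {y=15, z=38}
  after event 7 (t=26: INC y by 11): {y=26, z=38}
  after event 8 (t=31: INC x by 5): {x=5, y=26, z=38}
  after event 9 (t=40: DEC x by 5): {x=0, y=26, z=38}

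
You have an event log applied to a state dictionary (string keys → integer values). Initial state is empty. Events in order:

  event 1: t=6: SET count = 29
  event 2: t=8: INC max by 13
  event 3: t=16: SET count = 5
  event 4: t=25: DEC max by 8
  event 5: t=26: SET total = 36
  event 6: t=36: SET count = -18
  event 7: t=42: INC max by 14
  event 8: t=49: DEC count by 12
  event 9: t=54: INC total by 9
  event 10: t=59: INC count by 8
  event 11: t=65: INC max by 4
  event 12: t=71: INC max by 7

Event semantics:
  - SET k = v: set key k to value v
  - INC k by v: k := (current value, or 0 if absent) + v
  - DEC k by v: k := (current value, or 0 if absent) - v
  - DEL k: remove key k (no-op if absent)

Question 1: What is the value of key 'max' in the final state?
Track key 'max' through all 12 events:
  event 1 (t=6: SET count = 29): max unchanged
  event 2 (t=8: INC max by 13): max (absent) -> 13
  event 3 (t=16: SET count = 5): max unchanged
  event 4 (t=25: DEC max by 8): max 13 -> 5
  event 5 (t=26: SET total = 36): max unchanged
  event 6 (t=36: SET count = -18): max unchanged
  event 7 (t=42: INC max by 14): max 5 -> 19
  event 8 (t=49: DEC count by 12): max unchanged
  event 9 (t=54: INC total by 9): max unchanged
  event 10 (t=59: INC count by 8): max unchanged
  event 11 (t=65: INC max by 4): max 19 -> 23
  event 12 (t=71: INC max by 7): max 23 -> 30
Final: max = 30

Answer: 30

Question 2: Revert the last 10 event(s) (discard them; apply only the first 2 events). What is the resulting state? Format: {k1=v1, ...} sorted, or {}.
Keep first 2 events (discard last 10):
  after event 1 (t=6: SET count = 29): {count=29}
  after event 2 (t=8: INC max by 13): {count=29, max=13}

Answer: {count=29, max=13}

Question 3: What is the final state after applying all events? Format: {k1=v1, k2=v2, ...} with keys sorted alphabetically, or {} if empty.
Answer: {count=-22, max=30, total=45}

Derivation:
  after event 1 (t=6: SET count = 29): {count=29}
  after event 2 (t=8: INC max by 13): {count=29, max=13}
  after event 3 (t=16: SET count = 5): {count=5, max=13}
  after event 4 (t=25: DEC max by 8): {count=5, max=5}
  after event 5 (t=26: SET total = 36): {count=5, max=5, total=36}
  after event 6 (t=36: SET count = -18): {count=-18, max=5, total=36}
  after event 7 (t=42: INC max by 14): {count=-18, max=19, total=36}
  after event 8 (t=49: DEC count by 12): {count=-30, max=19, total=36}
  after event 9 (t=54: INC total by 9): {count=-30, max=19, total=45}
  after event 10 (t=59: INC count by 8): {count=-22, max=19, total=45}
  after event 11 (t=65: INC max by 4): {count=-22, max=23, total=45}
  after event 12 (t=71: INC max by 7): {count=-22, max=30, total=45}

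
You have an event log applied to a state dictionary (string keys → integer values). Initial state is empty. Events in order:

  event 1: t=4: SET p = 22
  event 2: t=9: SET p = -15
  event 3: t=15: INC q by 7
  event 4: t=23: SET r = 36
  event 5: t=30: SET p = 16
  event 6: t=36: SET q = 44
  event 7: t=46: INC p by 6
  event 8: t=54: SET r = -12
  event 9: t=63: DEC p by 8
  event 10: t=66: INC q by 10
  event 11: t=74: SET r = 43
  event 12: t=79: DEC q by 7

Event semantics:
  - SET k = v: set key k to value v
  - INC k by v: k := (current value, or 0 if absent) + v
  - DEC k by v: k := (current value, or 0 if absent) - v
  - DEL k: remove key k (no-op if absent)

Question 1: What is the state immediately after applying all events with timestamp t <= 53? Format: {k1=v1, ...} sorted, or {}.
Answer: {p=22, q=44, r=36}

Derivation:
Apply events with t <= 53 (7 events):
  after event 1 (t=4: SET p = 22): {p=22}
  after event 2 (t=9: SET p = -15): {p=-15}
  after event 3 (t=15: INC q by 7): {p=-15, q=7}
  after event 4 (t=23: SET r = 36): {p=-15, q=7, r=36}
  after event 5 (t=30: SET p = 16): {p=16, q=7, r=36}
  after event 6 (t=36: SET q = 44): {p=16, q=44, r=36}
  after event 7 (t=46: INC p by 6): {p=22, q=44, r=36}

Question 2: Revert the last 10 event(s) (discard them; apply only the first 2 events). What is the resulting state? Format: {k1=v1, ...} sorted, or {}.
Answer: {p=-15}

Derivation:
Keep first 2 events (discard last 10):
  after event 1 (t=4: SET p = 22): {p=22}
  after event 2 (t=9: SET p = -15): {p=-15}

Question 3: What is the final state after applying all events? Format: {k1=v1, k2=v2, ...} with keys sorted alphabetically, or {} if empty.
Answer: {p=14, q=47, r=43}

Derivation:
  after event 1 (t=4: SET p = 22): {p=22}
  after event 2 (t=9: SET p = -15): {p=-15}
  after event 3 (t=15: INC q by 7): {p=-15, q=7}
  after event 4 (t=23: SET r = 36): {p=-15, q=7, r=36}
  after event 5 (t=30: SET p = 16): {p=16, q=7, r=36}
  after event 6 (t=36: SET q = 44): {p=16, q=44, r=36}
  after event 7 (t=46: INC p by 6): {p=22, q=44, r=36}
  after event 8 (t=54: SET r = -12): {p=22, q=44, r=-12}
  after event 9 (t=63: DEC p by 8): {p=14, q=44, r=-12}
  after event 10 (t=66: INC q by 10): {p=14, q=54, r=-12}
  after event 11 (t=74: SET r = 43): {p=14, q=54, r=43}
  after event 12 (t=79: DEC q by 7): {p=14, q=47, r=43}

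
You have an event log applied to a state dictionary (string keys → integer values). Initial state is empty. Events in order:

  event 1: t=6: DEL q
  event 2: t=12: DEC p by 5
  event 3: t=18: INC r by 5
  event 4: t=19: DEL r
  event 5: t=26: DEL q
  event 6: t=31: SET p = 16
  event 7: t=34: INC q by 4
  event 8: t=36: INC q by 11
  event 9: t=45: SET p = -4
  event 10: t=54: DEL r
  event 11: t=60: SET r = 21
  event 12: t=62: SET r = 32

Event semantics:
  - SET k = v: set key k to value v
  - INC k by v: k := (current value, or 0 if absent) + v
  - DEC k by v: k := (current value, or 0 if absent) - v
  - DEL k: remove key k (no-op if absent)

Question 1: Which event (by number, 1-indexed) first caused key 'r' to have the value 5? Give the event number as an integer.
Looking for first event where r becomes 5:
  event 3: r (absent) -> 5  <-- first match

Answer: 3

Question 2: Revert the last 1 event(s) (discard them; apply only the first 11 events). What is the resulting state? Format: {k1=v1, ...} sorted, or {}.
Keep first 11 events (discard last 1):
  after event 1 (t=6: DEL q): {}
  after event 2 (t=12: DEC p by 5): {p=-5}
  after event 3 (t=18: INC r by 5): {p=-5, r=5}
  after event 4 (t=19: DEL r): {p=-5}
  after event 5 (t=26: DEL q): {p=-5}
  after event 6 (t=31: SET p = 16): {p=16}
  after event 7 (t=34: INC q by 4): {p=16, q=4}
  after event 8 (t=36: INC q by 11): {p=16, q=15}
  after event 9 (t=45: SET p = -4): {p=-4, q=15}
  after event 10 (t=54: DEL r): {p=-4, q=15}
  after event 11 (t=60: SET r = 21): {p=-4, q=15, r=21}

Answer: {p=-4, q=15, r=21}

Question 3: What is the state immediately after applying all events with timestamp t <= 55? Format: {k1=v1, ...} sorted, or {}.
Apply events with t <= 55 (10 events):
  after event 1 (t=6: DEL q): {}
  after event 2 (t=12: DEC p by 5): {p=-5}
  after event 3 (t=18: INC r by 5): {p=-5, r=5}
  after event 4 (t=19: DEL r): {p=-5}
  after event 5 (t=26: DEL q): {p=-5}
  after event 6 (t=31: SET p = 16): {p=16}
  after event 7 (t=34: INC q by 4): {p=16, q=4}
  after event 8 (t=36: INC q by 11): {p=16, q=15}
  after event 9 (t=45: SET p = -4): {p=-4, q=15}
  after event 10 (t=54: DEL r): {p=-4, q=15}

Answer: {p=-4, q=15}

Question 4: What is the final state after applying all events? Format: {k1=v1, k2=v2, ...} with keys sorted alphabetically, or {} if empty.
Answer: {p=-4, q=15, r=32}

Derivation:
  after event 1 (t=6: DEL q): {}
  after event 2 (t=12: DEC p by 5): {p=-5}
  after event 3 (t=18: INC r by 5): {p=-5, r=5}
  after event 4 (t=19: DEL r): {p=-5}
  after event 5 (t=26: DEL q): {p=-5}
  after event 6 (t=31: SET p = 16): {p=16}
  after event 7 (t=34: INC q by 4): {p=16, q=4}
  after event 8 (t=36: INC q by 11): {p=16, q=15}
  after event 9 (t=45: SET p = -4): {p=-4, q=15}
  after event 10 (t=54: DEL r): {p=-4, q=15}
  after event 11 (t=60: SET r = 21): {p=-4, q=15, r=21}
  after event 12 (t=62: SET r = 32): {p=-4, q=15, r=32}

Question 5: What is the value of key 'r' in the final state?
Track key 'r' through all 12 events:
  event 1 (t=6: DEL q): r unchanged
  event 2 (t=12: DEC p by 5): r unchanged
  event 3 (t=18: INC r by 5): r (absent) -> 5
  event 4 (t=19: DEL r): r 5 -> (absent)
  event 5 (t=26: DEL q): r unchanged
  event 6 (t=31: SET p = 16): r unchanged
  event 7 (t=34: INC q by 4): r unchanged
  event 8 (t=36: INC q by 11): r unchanged
  event 9 (t=45: SET p = -4): r unchanged
  event 10 (t=54: DEL r): r (absent) -> (absent)
  event 11 (t=60: SET r = 21): r (absent) -> 21
  event 12 (t=62: SET r = 32): r 21 -> 32
Final: r = 32

Answer: 32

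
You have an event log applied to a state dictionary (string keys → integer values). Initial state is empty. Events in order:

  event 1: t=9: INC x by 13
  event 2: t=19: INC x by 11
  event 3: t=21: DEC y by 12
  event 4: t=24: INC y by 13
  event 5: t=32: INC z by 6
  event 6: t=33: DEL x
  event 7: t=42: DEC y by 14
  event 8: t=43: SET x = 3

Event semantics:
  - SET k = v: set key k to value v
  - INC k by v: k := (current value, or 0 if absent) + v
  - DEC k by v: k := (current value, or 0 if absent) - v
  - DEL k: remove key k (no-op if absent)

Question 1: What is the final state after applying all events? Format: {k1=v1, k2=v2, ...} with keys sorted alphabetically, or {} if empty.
Answer: {x=3, y=-13, z=6}

Derivation:
  after event 1 (t=9: INC x by 13): {x=13}
  after event 2 (t=19: INC x by 11): {x=24}
  after event 3 (t=21: DEC y by 12): {x=24, y=-12}
  after event 4 (t=24: INC y by 13): {x=24, y=1}
  after event 5 (t=32: INC z by 6): {x=24, y=1, z=6}
  after event 6 (t=33: DEL x): {y=1, z=6}
  after event 7 (t=42: DEC y by 14): {y=-13, z=6}
  after event 8 (t=43: SET x = 3): {x=3, y=-13, z=6}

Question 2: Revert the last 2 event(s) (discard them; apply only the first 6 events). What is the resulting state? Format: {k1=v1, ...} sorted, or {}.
Answer: {y=1, z=6}

Derivation:
Keep first 6 events (discard last 2):
  after event 1 (t=9: INC x by 13): {x=13}
  after event 2 (t=19: INC x by 11): {x=24}
  after event 3 (t=21: DEC y by 12): {x=24, y=-12}
  after event 4 (t=24: INC y by 13): {x=24, y=1}
  after event 5 (t=32: INC z by 6): {x=24, y=1, z=6}
  after event 6 (t=33: DEL x): {y=1, z=6}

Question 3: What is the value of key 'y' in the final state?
Track key 'y' through all 8 events:
  event 1 (t=9: INC x by 13): y unchanged
  event 2 (t=19: INC x by 11): y unchanged
  event 3 (t=21: DEC y by 12): y (absent) -> -12
  event 4 (t=24: INC y by 13): y -12 -> 1
  event 5 (t=32: INC z by 6): y unchanged
  event 6 (t=33: DEL x): y unchanged
  event 7 (t=42: DEC y by 14): y 1 -> -13
  event 8 (t=43: SET x = 3): y unchanged
Final: y = -13

Answer: -13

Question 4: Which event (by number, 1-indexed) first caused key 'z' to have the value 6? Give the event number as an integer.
Looking for first event where z becomes 6:
  event 5: z (absent) -> 6  <-- first match

Answer: 5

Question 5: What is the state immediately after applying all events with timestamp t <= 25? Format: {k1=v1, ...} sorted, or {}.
Answer: {x=24, y=1}

Derivation:
Apply events with t <= 25 (4 events):
  after event 1 (t=9: INC x by 13): {x=13}
  after event 2 (t=19: INC x by 11): {x=24}
  after event 3 (t=21: DEC y by 12): {x=24, y=-12}
  after event 4 (t=24: INC y by 13): {x=24, y=1}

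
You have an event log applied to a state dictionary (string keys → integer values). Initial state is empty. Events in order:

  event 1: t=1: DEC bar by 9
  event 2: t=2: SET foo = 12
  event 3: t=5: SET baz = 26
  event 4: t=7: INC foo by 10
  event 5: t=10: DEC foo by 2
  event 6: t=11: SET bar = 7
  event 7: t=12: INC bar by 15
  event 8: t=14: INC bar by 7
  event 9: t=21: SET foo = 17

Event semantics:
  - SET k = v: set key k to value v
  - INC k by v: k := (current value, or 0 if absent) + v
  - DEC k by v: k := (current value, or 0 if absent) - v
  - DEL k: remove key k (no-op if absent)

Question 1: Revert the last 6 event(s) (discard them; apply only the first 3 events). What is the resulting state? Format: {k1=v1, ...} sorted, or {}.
Answer: {bar=-9, baz=26, foo=12}

Derivation:
Keep first 3 events (discard last 6):
  after event 1 (t=1: DEC bar by 9): {bar=-9}
  after event 2 (t=2: SET foo = 12): {bar=-9, foo=12}
  after event 3 (t=5: SET baz = 26): {bar=-9, baz=26, foo=12}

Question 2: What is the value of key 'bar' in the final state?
Answer: 29

Derivation:
Track key 'bar' through all 9 events:
  event 1 (t=1: DEC bar by 9): bar (absent) -> -9
  event 2 (t=2: SET foo = 12): bar unchanged
  event 3 (t=5: SET baz = 26): bar unchanged
  event 4 (t=7: INC foo by 10): bar unchanged
  event 5 (t=10: DEC foo by 2): bar unchanged
  event 6 (t=11: SET bar = 7): bar -9 -> 7
  event 7 (t=12: INC bar by 15): bar 7 -> 22
  event 8 (t=14: INC bar by 7): bar 22 -> 29
  event 9 (t=21: SET foo = 17): bar unchanged
Final: bar = 29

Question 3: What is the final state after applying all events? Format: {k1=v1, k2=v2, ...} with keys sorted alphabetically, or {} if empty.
Answer: {bar=29, baz=26, foo=17}

Derivation:
  after event 1 (t=1: DEC bar by 9): {bar=-9}
  after event 2 (t=2: SET foo = 12): {bar=-9, foo=12}
  after event 3 (t=5: SET baz = 26): {bar=-9, baz=26, foo=12}
  after event 4 (t=7: INC foo by 10): {bar=-9, baz=26, foo=22}
  after event 5 (t=10: DEC foo by 2): {bar=-9, baz=26, foo=20}
  after event 6 (t=11: SET bar = 7): {bar=7, baz=26, foo=20}
  after event 7 (t=12: INC bar by 15): {bar=22, baz=26, foo=20}
  after event 8 (t=14: INC bar by 7): {bar=29, baz=26, foo=20}
  after event 9 (t=21: SET foo = 17): {bar=29, baz=26, foo=17}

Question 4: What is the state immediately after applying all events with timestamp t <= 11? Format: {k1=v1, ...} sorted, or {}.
Answer: {bar=7, baz=26, foo=20}

Derivation:
Apply events with t <= 11 (6 events):
  after event 1 (t=1: DEC bar by 9): {bar=-9}
  after event 2 (t=2: SET foo = 12): {bar=-9, foo=12}
  after event 3 (t=5: SET baz = 26): {bar=-9, baz=26, foo=12}
  after event 4 (t=7: INC foo by 10): {bar=-9, baz=26, foo=22}
  after event 5 (t=10: DEC foo by 2): {bar=-9, baz=26, foo=20}
  after event 6 (t=11: SET bar = 7): {bar=7, baz=26, foo=20}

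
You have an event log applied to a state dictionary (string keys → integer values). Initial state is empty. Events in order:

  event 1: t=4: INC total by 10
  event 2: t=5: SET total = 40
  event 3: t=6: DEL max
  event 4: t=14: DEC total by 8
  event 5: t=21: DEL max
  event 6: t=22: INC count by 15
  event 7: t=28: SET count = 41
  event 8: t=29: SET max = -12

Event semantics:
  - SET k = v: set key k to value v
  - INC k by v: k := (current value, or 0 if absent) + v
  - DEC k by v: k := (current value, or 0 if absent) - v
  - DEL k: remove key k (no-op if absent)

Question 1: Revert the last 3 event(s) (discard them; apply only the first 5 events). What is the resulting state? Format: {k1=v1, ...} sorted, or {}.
Answer: {total=32}

Derivation:
Keep first 5 events (discard last 3):
  after event 1 (t=4: INC total by 10): {total=10}
  after event 2 (t=5: SET total = 40): {total=40}
  after event 3 (t=6: DEL max): {total=40}
  after event 4 (t=14: DEC total by 8): {total=32}
  after event 5 (t=21: DEL max): {total=32}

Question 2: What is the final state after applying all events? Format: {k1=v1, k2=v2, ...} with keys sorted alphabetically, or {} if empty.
Answer: {count=41, max=-12, total=32}

Derivation:
  after event 1 (t=4: INC total by 10): {total=10}
  after event 2 (t=5: SET total = 40): {total=40}
  after event 3 (t=6: DEL max): {total=40}
  after event 4 (t=14: DEC total by 8): {total=32}
  after event 5 (t=21: DEL max): {total=32}
  after event 6 (t=22: INC count by 15): {count=15, total=32}
  after event 7 (t=28: SET count = 41): {count=41, total=32}
  after event 8 (t=29: SET max = -12): {count=41, max=-12, total=32}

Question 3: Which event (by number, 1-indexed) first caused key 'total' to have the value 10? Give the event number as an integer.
Answer: 1

Derivation:
Looking for first event where total becomes 10:
  event 1: total (absent) -> 10  <-- first match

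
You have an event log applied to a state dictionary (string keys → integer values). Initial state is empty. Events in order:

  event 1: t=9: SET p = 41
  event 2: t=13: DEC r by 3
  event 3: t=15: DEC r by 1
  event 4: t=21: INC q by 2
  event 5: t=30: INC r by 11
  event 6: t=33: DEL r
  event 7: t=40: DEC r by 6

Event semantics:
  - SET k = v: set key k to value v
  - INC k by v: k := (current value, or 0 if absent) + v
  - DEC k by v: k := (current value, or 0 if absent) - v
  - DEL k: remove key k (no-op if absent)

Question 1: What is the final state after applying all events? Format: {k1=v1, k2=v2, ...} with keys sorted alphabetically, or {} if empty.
Answer: {p=41, q=2, r=-6}

Derivation:
  after event 1 (t=9: SET p = 41): {p=41}
  after event 2 (t=13: DEC r by 3): {p=41, r=-3}
  after event 3 (t=15: DEC r by 1): {p=41, r=-4}
  after event 4 (t=21: INC q by 2): {p=41, q=2, r=-4}
  after event 5 (t=30: INC r by 11): {p=41, q=2, r=7}
  after event 6 (t=33: DEL r): {p=41, q=2}
  after event 7 (t=40: DEC r by 6): {p=41, q=2, r=-6}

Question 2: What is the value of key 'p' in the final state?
Track key 'p' through all 7 events:
  event 1 (t=9: SET p = 41): p (absent) -> 41
  event 2 (t=13: DEC r by 3): p unchanged
  event 3 (t=15: DEC r by 1): p unchanged
  event 4 (t=21: INC q by 2): p unchanged
  event 5 (t=30: INC r by 11): p unchanged
  event 6 (t=33: DEL r): p unchanged
  event 7 (t=40: DEC r by 6): p unchanged
Final: p = 41

Answer: 41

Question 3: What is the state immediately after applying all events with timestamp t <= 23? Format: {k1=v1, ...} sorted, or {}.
Apply events with t <= 23 (4 events):
  after event 1 (t=9: SET p = 41): {p=41}
  after event 2 (t=13: DEC r by 3): {p=41, r=-3}
  after event 3 (t=15: DEC r by 1): {p=41, r=-4}
  after event 4 (t=21: INC q by 2): {p=41, q=2, r=-4}

Answer: {p=41, q=2, r=-4}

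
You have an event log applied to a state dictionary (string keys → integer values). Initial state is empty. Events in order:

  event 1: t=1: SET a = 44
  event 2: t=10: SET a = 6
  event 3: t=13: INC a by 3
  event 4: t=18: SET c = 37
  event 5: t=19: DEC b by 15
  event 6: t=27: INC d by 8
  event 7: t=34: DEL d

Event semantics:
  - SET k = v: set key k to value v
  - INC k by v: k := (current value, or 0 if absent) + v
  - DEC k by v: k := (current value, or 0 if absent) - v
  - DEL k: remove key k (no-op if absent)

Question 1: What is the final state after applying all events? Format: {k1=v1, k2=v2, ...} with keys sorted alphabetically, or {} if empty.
Answer: {a=9, b=-15, c=37}

Derivation:
  after event 1 (t=1: SET a = 44): {a=44}
  after event 2 (t=10: SET a = 6): {a=6}
  after event 3 (t=13: INC a by 3): {a=9}
  after event 4 (t=18: SET c = 37): {a=9, c=37}
  after event 5 (t=19: DEC b by 15): {a=9, b=-15, c=37}
  after event 6 (t=27: INC d by 8): {a=9, b=-15, c=37, d=8}
  after event 7 (t=34: DEL d): {a=9, b=-15, c=37}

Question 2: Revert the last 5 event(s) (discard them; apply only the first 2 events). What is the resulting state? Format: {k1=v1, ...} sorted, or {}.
Answer: {a=6}

Derivation:
Keep first 2 events (discard last 5):
  after event 1 (t=1: SET a = 44): {a=44}
  after event 2 (t=10: SET a = 6): {a=6}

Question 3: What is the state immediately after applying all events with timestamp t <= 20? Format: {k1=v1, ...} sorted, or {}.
Answer: {a=9, b=-15, c=37}

Derivation:
Apply events with t <= 20 (5 events):
  after event 1 (t=1: SET a = 44): {a=44}
  after event 2 (t=10: SET a = 6): {a=6}
  after event 3 (t=13: INC a by 3): {a=9}
  after event 4 (t=18: SET c = 37): {a=9, c=37}
  after event 5 (t=19: DEC b by 15): {a=9, b=-15, c=37}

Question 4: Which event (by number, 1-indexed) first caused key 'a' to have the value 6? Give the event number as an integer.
Answer: 2

Derivation:
Looking for first event where a becomes 6:
  event 1: a = 44
  event 2: a 44 -> 6  <-- first match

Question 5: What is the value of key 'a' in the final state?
Track key 'a' through all 7 events:
  event 1 (t=1: SET a = 44): a (absent) -> 44
  event 2 (t=10: SET a = 6): a 44 -> 6
  event 3 (t=13: INC a by 3): a 6 -> 9
  event 4 (t=18: SET c = 37): a unchanged
  event 5 (t=19: DEC b by 15): a unchanged
  event 6 (t=27: INC d by 8): a unchanged
  event 7 (t=34: DEL d): a unchanged
Final: a = 9

Answer: 9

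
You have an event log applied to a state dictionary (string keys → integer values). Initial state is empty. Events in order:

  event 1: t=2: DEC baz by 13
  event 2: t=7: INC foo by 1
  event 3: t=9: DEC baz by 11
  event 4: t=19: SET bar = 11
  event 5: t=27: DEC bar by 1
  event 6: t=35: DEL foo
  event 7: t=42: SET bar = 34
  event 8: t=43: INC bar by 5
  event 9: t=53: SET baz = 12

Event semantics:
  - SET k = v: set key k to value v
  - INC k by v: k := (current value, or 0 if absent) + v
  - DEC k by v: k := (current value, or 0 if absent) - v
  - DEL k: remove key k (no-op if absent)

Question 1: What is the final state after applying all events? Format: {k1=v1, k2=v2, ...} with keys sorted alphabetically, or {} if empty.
  after event 1 (t=2: DEC baz by 13): {baz=-13}
  after event 2 (t=7: INC foo by 1): {baz=-13, foo=1}
  after event 3 (t=9: DEC baz by 11): {baz=-24, foo=1}
  after event 4 (t=19: SET bar = 11): {bar=11, baz=-24, foo=1}
  after event 5 (t=27: DEC bar by 1): {bar=10, baz=-24, foo=1}
  after event 6 (t=35: DEL foo): {bar=10, baz=-24}
  after event 7 (t=42: SET bar = 34): {bar=34, baz=-24}
  after event 8 (t=43: INC bar by 5): {bar=39, baz=-24}
  after event 9 (t=53: SET baz = 12): {bar=39, baz=12}

Answer: {bar=39, baz=12}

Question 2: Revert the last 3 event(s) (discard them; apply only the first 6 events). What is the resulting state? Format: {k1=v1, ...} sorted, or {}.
Answer: {bar=10, baz=-24}

Derivation:
Keep first 6 events (discard last 3):
  after event 1 (t=2: DEC baz by 13): {baz=-13}
  after event 2 (t=7: INC foo by 1): {baz=-13, foo=1}
  after event 3 (t=9: DEC baz by 11): {baz=-24, foo=1}
  after event 4 (t=19: SET bar = 11): {bar=11, baz=-24, foo=1}
  after event 5 (t=27: DEC bar by 1): {bar=10, baz=-24, foo=1}
  after event 6 (t=35: DEL foo): {bar=10, baz=-24}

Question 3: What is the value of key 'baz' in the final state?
Track key 'baz' through all 9 events:
  event 1 (t=2: DEC baz by 13): baz (absent) -> -13
  event 2 (t=7: INC foo by 1): baz unchanged
  event 3 (t=9: DEC baz by 11): baz -13 -> -24
  event 4 (t=19: SET bar = 11): baz unchanged
  event 5 (t=27: DEC bar by 1): baz unchanged
  event 6 (t=35: DEL foo): baz unchanged
  event 7 (t=42: SET bar = 34): baz unchanged
  event 8 (t=43: INC bar by 5): baz unchanged
  event 9 (t=53: SET baz = 12): baz -24 -> 12
Final: baz = 12

Answer: 12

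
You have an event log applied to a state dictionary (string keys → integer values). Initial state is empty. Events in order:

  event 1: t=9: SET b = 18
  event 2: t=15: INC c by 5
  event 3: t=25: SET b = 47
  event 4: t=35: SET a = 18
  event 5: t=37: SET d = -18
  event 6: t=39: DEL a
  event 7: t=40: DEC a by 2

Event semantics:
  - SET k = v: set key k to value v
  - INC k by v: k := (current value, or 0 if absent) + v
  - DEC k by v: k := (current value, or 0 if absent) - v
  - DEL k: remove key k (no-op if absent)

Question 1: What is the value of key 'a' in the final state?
Answer: -2

Derivation:
Track key 'a' through all 7 events:
  event 1 (t=9: SET b = 18): a unchanged
  event 2 (t=15: INC c by 5): a unchanged
  event 3 (t=25: SET b = 47): a unchanged
  event 4 (t=35: SET a = 18): a (absent) -> 18
  event 5 (t=37: SET d = -18): a unchanged
  event 6 (t=39: DEL a): a 18 -> (absent)
  event 7 (t=40: DEC a by 2): a (absent) -> -2
Final: a = -2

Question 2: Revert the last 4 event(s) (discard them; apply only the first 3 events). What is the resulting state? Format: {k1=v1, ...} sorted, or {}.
Answer: {b=47, c=5}

Derivation:
Keep first 3 events (discard last 4):
  after event 1 (t=9: SET b = 18): {b=18}
  after event 2 (t=15: INC c by 5): {b=18, c=5}
  after event 3 (t=25: SET b = 47): {b=47, c=5}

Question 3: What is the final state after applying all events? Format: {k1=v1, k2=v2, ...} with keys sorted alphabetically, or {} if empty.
Answer: {a=-2, b=47, c=5, d=-18}

Derivation:
  after event 1 (t=9: SET b = 18): {b=18}
  after event 2 (t=15: INC c by 5): {b=18, c=5}
  after event 3 (t=25: SET b = 47): {b=47, c=5}
  after event 4 (t=35: SET a = 18): {a=18, b=47, c=5}
  after event 5 (t=37: SET d = -18): {a=18, b=47, c=5, d=-18}
  after event 6 (t=39: DEL a): {b=47, c=5, d=-18}
  after event 7 (t=40: DEC a by 2): {a=-2, b=47, c=5, d=-18}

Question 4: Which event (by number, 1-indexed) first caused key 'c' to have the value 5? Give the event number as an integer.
Answer: 2

Derivation:
Looking for first event where c becomes 5:
  event 2: c (absent) -> 5  <-- first match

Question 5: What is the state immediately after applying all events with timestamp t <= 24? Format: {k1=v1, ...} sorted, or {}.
Answer: {b=18, c=5}

Derivation:
Apply events with t <= 24 (2 events):
  after event 1 (t=9: SET b = 18): {b=18}
  after event 2 (t=15: INC c by 5): {b=18, c=5}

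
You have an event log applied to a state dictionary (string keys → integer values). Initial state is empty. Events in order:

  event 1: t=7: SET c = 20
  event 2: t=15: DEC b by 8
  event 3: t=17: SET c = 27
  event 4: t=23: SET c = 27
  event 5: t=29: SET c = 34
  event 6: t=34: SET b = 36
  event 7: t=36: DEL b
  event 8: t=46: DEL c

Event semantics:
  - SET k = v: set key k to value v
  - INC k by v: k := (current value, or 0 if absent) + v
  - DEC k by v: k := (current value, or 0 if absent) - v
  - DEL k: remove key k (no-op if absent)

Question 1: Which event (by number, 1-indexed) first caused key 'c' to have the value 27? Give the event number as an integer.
Looking for first event where c becomes 27:
  event 1: c = 20
  event 2: c = 20
  event 3: c 20 -> 27  <-- first match

Answer: 3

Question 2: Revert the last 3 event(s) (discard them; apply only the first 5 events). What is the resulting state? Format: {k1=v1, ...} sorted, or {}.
Keep first 5 events (discard last 3):
  after event 1 (t=7: SET c = 20): {c=20}
  after event 2 (t=15: DEC b by 8): {b=-8, c=20}
  after event 3 (t=17: SET c = 27): {b=-8, c=27}
  after event 4 (t=23: SET c = 27): {b=-8, c=27}
  after event 5 (t=29: SET c = 34): {b=-8, c=34}

Answer: {b=-8, c=34}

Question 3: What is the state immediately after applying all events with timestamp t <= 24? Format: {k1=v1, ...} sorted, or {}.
Answer: {b=-8, c=27}

Derivation:
Apply events with t <= 24 (4 events):
  after event 1 (t=7: SET c = 20): {c=20}
  after event 2 (t=15: DEC b by 8): {b=-8, c=20}
  after event 3 (t=17: SET c = 27): {b=-8, c=27}
  after event 4 (t=23: SET c = 27): {b=-8, c=27}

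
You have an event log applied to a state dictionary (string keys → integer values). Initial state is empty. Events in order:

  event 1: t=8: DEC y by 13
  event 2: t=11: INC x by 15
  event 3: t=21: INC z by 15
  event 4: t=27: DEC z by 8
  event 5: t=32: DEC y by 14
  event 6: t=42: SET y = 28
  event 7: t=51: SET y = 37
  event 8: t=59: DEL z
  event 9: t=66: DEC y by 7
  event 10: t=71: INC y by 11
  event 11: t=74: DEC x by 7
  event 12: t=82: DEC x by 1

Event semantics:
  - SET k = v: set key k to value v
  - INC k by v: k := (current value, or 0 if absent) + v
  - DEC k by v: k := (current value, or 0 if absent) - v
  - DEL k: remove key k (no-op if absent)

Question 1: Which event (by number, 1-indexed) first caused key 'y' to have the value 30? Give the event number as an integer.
Looking for first event where y becomes 30:
  event 1: y = -13
  event 2: y = -13
  event 3: y = -13
  event 4: y = -13
  event 5: y = -27
  event 6: y = 28
  event 7: y = 37
  event 8: y = 37
  event 9: y 37 -> 30  <-- first match

Answer: 9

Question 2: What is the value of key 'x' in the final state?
Track key 'x' through all 12 events:
  event 1 (t=8: DEC y by 13): x unchanged
  event 2 (t=11: INC x by 15): x (absent) -> 15
  event 3 (t=21: INC z by 15): x unchanged
  event 4 (t=27: DEC z by 8): x unchanged
  event 5 (t=32: DEC y by 14): x unchanged
  event 6 (t=42: SET y = 28): x unchanged
  event 7 (t=51: SET y = 37): x unchanged
  event 8 (t=59: DEL z): x unchanged
  event 9 (t=66: DEC y by 7): x unchanged
  event 10 (t=71: INC y by 11): x unchanged
  event 11 (t=74: DEC x by 7): x 15 -> 8
  event 12 (t=82: DEC x by 1): x 8 -> 7
Final: x = 7

Answer: 7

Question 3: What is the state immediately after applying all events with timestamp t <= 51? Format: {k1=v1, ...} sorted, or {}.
Apply events with t <= 51 (7 events):
  after event 1 (t=8: DEC y by 13): {y=-13}
  after event 2 (t=11: INC x by 15): {x=15, y=-13}
  after event 3 (t=21: INC z by 15): {x=15, y=-13, z=15}
  after event 4 (t=27: DEC z by 8): {x=15, y=-13, z=7}
  after event 5 (t=32: DEC y by 14): {x=15, y=-27, z=7}
  after event 6 (t=42: SET y = 28): {x=15, y=28, z=7}
  after event 7 (t=51: SET y = 37): {x=15, y=37, z=7}

Answer: {x=15, y=37, z=7}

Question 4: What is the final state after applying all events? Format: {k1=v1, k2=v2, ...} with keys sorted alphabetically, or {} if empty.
Answer: {x=7, y=41}

Derivation:
  after event 1 (t=8: DEC y by 13): {y=-13}
  after event 2 (t=11: INC x by 15): {x=15, y=-13}
  after event 3 (t=21: INC z by 15): {x=15, y=-13, z=15}
  after event 4 (t=27: DEC z by 8): {x=15, y=-13, z=7}
  after event 5 (t=32: DEC y by 14): {x=15, y=-27, z=7}
  after event 6 (t=42: SET y = 28): {x=15, y=28, z=7}
  after event 7 (t=51: SET y = 37): {x=15, y=37, z=7}
  after event 8 (t=59: DEL z): {x=15, y=37}
  after event 9 (t=66: DEC y by 7): {x=15, y=30}
  after event 10 (t=71: INC y by 11): {x=15, y=41}
  after event 11 (t=74: DEC x by 7): {x=8, y=41}
  after event 12 (t=82: DEC x by 1): {x=7, y=41}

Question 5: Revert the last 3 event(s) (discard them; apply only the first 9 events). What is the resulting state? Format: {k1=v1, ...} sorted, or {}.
Answer: {x=15, y=30}

Derivation:
Keep first 9 events (discard last 3):
  after event 1 (t=8: DEC y by 13): {y=-13}
  after event 2 (t=11: INC x by 15): {x=15, y=-13}
  after event 3 (t=21: INC z by 15): {x=15, y=-13, z=15}
  after event 4 (t=27: DEC z by 8): {x=15, y=-13, z=7}
  after event 5 (t=32: DEC y by 14): {x=15, y=-27, z=7}
  after event 6 (t=42: SET y = 28): {x=15, y=28, z=7}
  after event 7 (t=51: SET y = 37): {x=15, y=37, z=7}
  after event 8 (t=59: DEL z): {x=15, y=37}
  after event 9 (t=66: DEC y by 7): {x=15, y=30}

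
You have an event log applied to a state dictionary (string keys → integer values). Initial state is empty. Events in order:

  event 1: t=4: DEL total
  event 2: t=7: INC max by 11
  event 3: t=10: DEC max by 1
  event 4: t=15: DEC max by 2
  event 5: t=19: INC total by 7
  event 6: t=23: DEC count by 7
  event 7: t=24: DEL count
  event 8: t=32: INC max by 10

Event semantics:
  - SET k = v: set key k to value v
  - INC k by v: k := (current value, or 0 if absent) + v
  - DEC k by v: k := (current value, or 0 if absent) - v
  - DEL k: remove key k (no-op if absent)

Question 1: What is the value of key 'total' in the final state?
Track key 'total' through all 8 events:
  event 1 (t=4: DEL total): total (absent) -> (absent)
  event 2 (t=7: INC max by 11): total unchanged
  event 3 (t=10: DEC max by 1): total unchanged
  event 4 (t=15: DEC max by 2): total unchanged
  event 5 (t=19: INC total by 7): total (absent) -> 7
  event 6 (t=23: DEC count by 7): total unchanged
  event 7 (t=24: DEL count): total unchanged
  event 8 (t=32: INC max by 10): total unchanged
Final: total = 7

Answer: 7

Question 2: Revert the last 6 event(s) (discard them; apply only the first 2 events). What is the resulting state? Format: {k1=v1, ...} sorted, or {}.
Answer: {max=11}

Derivation:
Keep first 2 events (discard last 6):
  after event 1 (t=4: DEL total): {}
  after event 2 (t=7: INC max by 11): {max=11}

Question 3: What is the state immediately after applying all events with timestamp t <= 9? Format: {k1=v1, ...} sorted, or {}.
Answer: {max=11}

Derivation:
Apply events with t <= 9 (2 events):
  after event 1 (t=4: DEL total): {}
  after event 2 (t=7: INC max by 11): {max=11}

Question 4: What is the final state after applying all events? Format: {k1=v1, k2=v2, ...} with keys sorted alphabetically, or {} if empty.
  after event 1 (t=4: DEL total): {}
  after event 2 (t=7: INC max by 11): {max=11}
  after event 3 (t=10: DEC max by 1): {max=10}
  after event 4 (t=15: DEC max by 2): {max=8}
  after event 5 (t=19: INC total by 7): {max=8, total=7}
  after event 6 (t=23: DEC count by 7): {count=-7, max=8, total=7}
  after event 7 (t=24: DEL count): {max=8, total=7}
  after event 8 (t=32: INC max by 10): {max=18, total=7}

Answer: {max=18, total=7}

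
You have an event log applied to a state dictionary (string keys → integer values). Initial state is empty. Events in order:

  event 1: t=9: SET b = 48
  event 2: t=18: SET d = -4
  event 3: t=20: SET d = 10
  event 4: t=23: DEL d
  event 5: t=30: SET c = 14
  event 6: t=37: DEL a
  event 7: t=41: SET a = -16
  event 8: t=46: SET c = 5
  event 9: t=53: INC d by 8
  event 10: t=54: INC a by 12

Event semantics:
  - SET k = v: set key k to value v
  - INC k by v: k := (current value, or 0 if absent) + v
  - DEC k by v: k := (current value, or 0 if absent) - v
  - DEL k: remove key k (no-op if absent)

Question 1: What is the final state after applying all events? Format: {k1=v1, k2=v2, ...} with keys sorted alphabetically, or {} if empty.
Answer: {a=-4, b=48, c=5, d=8}

Derivation:
  after event 1 (t=9: SET b = 48): {b=48}
  after event 2 (t=18: SET d = -4): {b=48, d=-4}
  after event 3 (t=20: SET d = 10): {b=48, d=10}
  after event 4 (t=23: DEL d): {b=48}
  after event 5 (t=30: SET c = 14): {b=48, c=14}
  after event 6 (t=37: DEL a): {b=48, c=14}
  after event 7 (t=41: SET a = -16): {a=-16, b=48, c=14}
  after event 8 (t=46: SET c = 5): {a=-16, b=48, c=5}
  after event 9 (t=53: INC d by 8): {a=-16, b=48, c=5, d=8}
  after event 10 (t=54: INC a by 12): {a=-4, b=48, c=5, d=8}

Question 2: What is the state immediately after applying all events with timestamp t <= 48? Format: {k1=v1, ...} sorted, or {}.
Apply events with t <= 48 (8 events):
  after event 1 (t=9: SET b = 48): {b=48}
  after event 2 (t=18: SET d = -4): {b=48, d=-4}
  after event 3 (t=20: SET d = 10): {b=48, d=10}
  after event 4 (t=23: DEL d): {b=48}
  after event 5 (t=30: SET c = 14): {b=48, c=14}
  after event 6 (t=37: DEL a): {b=48, c=14}
  after event 7 (t=41: SET a = -16): {a=-16, b=48, c=14}
  after event 8 (t=46: SET c = 5): {a=-16, b=48, c=5}

Answer: {a=-16, b=48, c=5}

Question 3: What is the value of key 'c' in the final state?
Answer: 5

Derivation:
Track key 'c' through all 10 events:
  event 1 (t=9: SET b = 48): c unchanged
  event 2 (t=18: SET d = -4): c unchanged
  event 3 (t=20: SET d = 10): c unchanged
  event 4 (t=23: DEL d): c unchanged
  event 5 (t=30: SET c = 14): c (absent) -> 14
  event 6 (t=37: DEL a): c unchanged
  event 7 (t=41: SET a = -16): c unchanged
  event 8 (t=46: SET c = 5): c 14 -> 5
  event 9 (t=53: INC d by 8): c unchanged
  event 10 (t=54: INC a by 12): c unchanged
Final: c = 5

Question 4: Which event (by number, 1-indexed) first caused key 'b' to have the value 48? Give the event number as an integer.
Answer: 1

Derivation:
Looking for first event where b becomes 48:
  event 1: b (absent) -> 48  <-- first match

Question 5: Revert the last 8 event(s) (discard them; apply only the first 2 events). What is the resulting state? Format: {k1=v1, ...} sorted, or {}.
Answer: {b=48, d=-4}

Derivation:
Keep first 2 events (discard last 8):
  after event 1 (t=9: SET b = 48): {b=48}
  after event 2 (t=18: SET d = -4): {b=48, d=-4}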